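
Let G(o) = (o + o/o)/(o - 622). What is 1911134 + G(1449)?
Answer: 1580509268/827 ≈ 1.9111e+6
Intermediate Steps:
G(o) = (1 + o)/(-622 + o) (G(o) = (o + 1)/(-622 + o) = (1 + o)/(-622 + o))
1911134 + G(1449) = 1911134 + (1 + 1449)/(-622 + 1449) = 1911134 + 1450/827 = 1580509268/827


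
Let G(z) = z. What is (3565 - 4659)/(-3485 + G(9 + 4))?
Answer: 547/1736 ≈ 0.31509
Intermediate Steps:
(3565 - 4659)/(-3485 + G(9 + 4)) = (3565 - 4659)/(-3485 + (9 + 4)) = -1094/(-3485 + 13) = -1094/(-3472) = -1094*(-1/3472) = 547/1736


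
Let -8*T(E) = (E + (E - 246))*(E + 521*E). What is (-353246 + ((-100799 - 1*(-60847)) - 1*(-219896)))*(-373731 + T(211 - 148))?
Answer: -20719813818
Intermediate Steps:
T(E) = -261*E*(-246 + 2*E)/4 (T(E) = -(E + (E - 246))*(E + 521*E)/8 = -(E + (-246 + E))*522*E/8 = -(-246 + 2*E)*522*E/8 = -261*E*(-246 + 2*E)/4)
(-353246 + ((-100799 - 1*(-60847)) - 1*(-219896)))*(-373731 + T(211 - 148)) = (-353246 + ((-100799 - 1*(-60847)) - 1*(-219896)))*(-373731 + 261*(211 - 148)*(123 - (211 - 148))/2) = (-353246 + ((-100799 + 60847) + 219896))*(-373731 + (261/2)*63*(123 - 1*63)) = (-353246 + (-39952 + 219896))*(-373731 + (261/2)*63*(123 - 63)) = (-353246 + 179944)*(-373731 + (261/2)*63*60) = -173302*(-373731 + 493290) = -173302*119559 = -20719813818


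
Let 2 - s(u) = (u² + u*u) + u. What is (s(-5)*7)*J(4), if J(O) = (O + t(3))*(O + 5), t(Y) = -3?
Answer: -2709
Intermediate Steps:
s(u) = 2 - u - 2*u² (s(u) = 2 - ((u² + u*u) + u) = 2 - ((u² + u²) + u) = 2 - (2*u² + u) = 2 - (u + 2*u²) = 2 + (-u - 2*u²) = 2 - u - 2*u²)
J(O) = (-3 + O)*(5 + O) (J(O) = (O - 3)*(O + 5) = (-3 + O)*(5 + O))
(s(-5)*7)*J(4) = ((2 - 1*(-5) - 2*(-5)²)*7)*(-15 + 4² + 2*4) = ((2 + 5 - 2*25)*7)*(-15 + 16 + 8) = ((2 + 5 - 50)*7)*9 = -43*7*9 = -301*9 = -2709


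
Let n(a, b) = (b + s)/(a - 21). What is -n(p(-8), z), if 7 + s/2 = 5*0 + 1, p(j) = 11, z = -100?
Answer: -56/5 ≈ -11.200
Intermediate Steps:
s = -12 (s = -14 + 2*(5*0 + 1) = -14 + 2*(0 + 1) = -14 + 2*1 = -14 + 2 = -12)
n(a, b) = (-12 + b)/(-21 + a) (n(a, b) = (b - 12)/(a - 21) = (-12 + b)/(-21 + a))
-n(p(-8), z) = -(-12 - 100)/(-21 + 11) = -(-112)/(-10) = -(-1)*(-112)/10 = -1*56/5 = -56/5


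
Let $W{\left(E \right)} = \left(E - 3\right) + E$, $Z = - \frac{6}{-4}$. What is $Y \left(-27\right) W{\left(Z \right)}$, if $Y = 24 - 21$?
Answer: $0$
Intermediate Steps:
$Z = \frac{3}{2}$ ($Z = \left(-6\right) \left(- \frac{1}{4}\right) = \frac{3}{2} \approx 1.5$)
$W{\left(E \right)} = -3 + 2 E$ ($W{\left(E \right)} = \left(-3 + E\right) + E = -3 + 2 E$)
$Y = 3$
$Y \left(-27\right) W{\left(Z \right)} = 3 \left(-27\right) \left(-3 + 2 \cdot \frac{3}{2}\right) = - 81 \left(-3 + 3\right) = \left(-81\right) 0 = 0$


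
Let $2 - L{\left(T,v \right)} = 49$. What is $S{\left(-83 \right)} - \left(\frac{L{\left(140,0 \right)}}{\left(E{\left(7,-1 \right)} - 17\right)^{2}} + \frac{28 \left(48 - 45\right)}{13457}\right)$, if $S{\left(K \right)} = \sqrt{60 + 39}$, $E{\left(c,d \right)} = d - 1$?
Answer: $\frac{602155}{4857977} + 3 \sqrt{11} \approx 10.074$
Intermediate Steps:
$E{\left(c,d \right)} = -1 + d$
$L{\left(T,v \right)} = -47$ ($L{\left(T,v \right)} = 2 - 49 = -47$)
$S{\left(K \right)} = 3 \sqrt{11}$ ($S{\left(K \right)} = \sqrt{99} = 3 \sqrt{11}$)
$S{\left(-83 \right)} - \left(\frac{L{\left(140,0 \right)}}{\left(E{\left(7,-1 \right)} - 17\right)^{2}} + \frac{28 \left(48 - 45\right)}{13457}\right) = 3 \sqrt{11} - \left(- \frac{47}{\left(\left(-1 - 1\right) - 17\right)^{2}} + \frac{28 \left(48 - 45\right)}{13457}\right) = 3 \sqrt{11} - \left(- \frac{47}{\left(-2 - 17\right)^{2}} + 28 \cdot 3 \cdot \frac{1}{13457}\right) = 3 \sqrt{11} - \left(- \frac{47}{\left(-19\right)^{2}} + 84 \cdot \frac{1}{13457}\right) = 3 \sqrt{11} - \left(- \frac{47}{361} + \frac{84}{13457}\right) = 3 \sqrt{11} - - \frac{602155}{4857977} = 3 \sqrt{11} + \frac{602155}{4857977} = \frac{602155}{4857977} + 3 \sqrt{11}$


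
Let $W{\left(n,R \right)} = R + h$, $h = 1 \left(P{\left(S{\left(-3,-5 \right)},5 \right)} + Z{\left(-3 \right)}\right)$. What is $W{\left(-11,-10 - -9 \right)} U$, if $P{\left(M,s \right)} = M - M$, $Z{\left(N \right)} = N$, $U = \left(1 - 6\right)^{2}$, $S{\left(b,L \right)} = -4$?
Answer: $-100$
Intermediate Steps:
$U = 25$ ($U = \left(-5\right)^{2} = 25$)
$P{\left(M,s \right)} = 0$
$h = -3$ ($h = 1 \left(0 - 3\right) = 1 \left(-3\right) = -3$)
$W{\left(n,R \right)} = -3 + R$ ($W{\left(n,R \right)} = R - 3 = -3 + R$)
$W{\left(-11,-10 - -9 \right)} U = \left(-3 - 1\right) 25 = \left(-4\right) 25 = -100$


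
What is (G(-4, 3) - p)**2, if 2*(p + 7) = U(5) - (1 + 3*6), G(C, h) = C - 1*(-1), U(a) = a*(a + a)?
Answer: 529/4 ≈ 132.25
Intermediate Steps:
U(a) = 2*a**2 (U(a) = a*(2*a) = 2*a**2)
G(C, h) = 1 + C (G(C, h) = C + 1 = 1 + C)
p = 17/2 (p = -7 + (2*5**2 - (1 + 3*6))/2 = -7 + (2*25 - (1 + 18))/2 = -7 + (50 - 1*19)/2 = -7 + (50 - 19)/2 = -7 + (1/2)*31 = -7 + 31/2 = 17/2 ≈ 8.5000)
(G(-4, 3) - p)**2 = ((1 - 4) - 1*17/2)**2 = (-3 - 17/2)**2 = (-23/2)**2 = 529/4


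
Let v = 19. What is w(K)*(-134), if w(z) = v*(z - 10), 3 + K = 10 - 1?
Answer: 10184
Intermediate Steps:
K = 6 (K = -3 + (10 - 1) = -3 + 9 = 6)
w(z) = -190 + 19*z (w(z) = 19*(z - 10) = 19*(-10 + z) = -190 + 19*z)
w(K)*(-134) = (-190 + 19*6)*(-134) = (-190 + 114)*(-134) = -76*(-134) = 10184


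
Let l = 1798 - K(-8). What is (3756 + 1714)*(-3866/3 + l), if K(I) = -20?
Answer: 8686360/3 ≈ 2.8955e+6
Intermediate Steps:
l = 1818 (l = 1798 - 1*(-20) = 1798 + 20 = 1818)
(3756 + 1714)*(-3866/3 + l) = (3756 + 1714)*(-3866/3 + 1818) = 5470*(-3866*⅓ + 1818) = 5470*(-3866/3 + 1818) = 5470*(1588/3) = 8686360/3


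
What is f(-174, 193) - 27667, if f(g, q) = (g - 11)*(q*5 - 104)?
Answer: -186952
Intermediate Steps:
f(g, q) = (-104 + 5*q)*(-11 + g) (f(g, q) = (-11 + g)*(5*q - 104) = (-11 + g)*(-104 + 5*q) = (-104 + 5*q)*(-11 + g))
f(-174, 193) - 27667 = (1144 - 104*(-174) - 55*193 + 5*(-174)*193) - 27667 = (1144 + 18096 - 10615 - 167910) - 27667 = -159285 - 27667 = -186952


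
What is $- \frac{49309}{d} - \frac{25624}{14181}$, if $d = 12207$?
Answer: $- \frac{8649941}{1479551} \approx -5.8463$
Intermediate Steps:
$- \frac{49309}{d} - \frac{25624}{14181} = - \frac{49309}{12207} - \frac{25624}{14181} = \left(-49309\right) \frac{1}{12207} - \frac{25624}{14181} = - \frac{3793}{939} - \frac{25624}{14181} = - \frac{8649941}{1479551}$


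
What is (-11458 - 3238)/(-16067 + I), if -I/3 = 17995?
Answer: 3674/17513 ≈ 0.20979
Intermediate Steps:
I = -53985 (I = -3*17995 = -53985)
(-11458 - 3238)/(-16067 + I) = (-11458 - 3238)/(-16067 - 53985) = -14696/(-70052) = -14696*(-1/70052) = 3674/17513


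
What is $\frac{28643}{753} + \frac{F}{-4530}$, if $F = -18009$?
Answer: $\frac{47771189}{1137030} \approx 42.014$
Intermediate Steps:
$\frac{28643}{753} + \frac{F}{-4530} = \frac{28643}{753} - \frac{18009}{-4530} = 28643 \cdot \frac{1}{753} - - \frac{6003}{1510} = \frac{28643}{753} + \frac{6003}{1510} = \frac{47771189}{1137030}$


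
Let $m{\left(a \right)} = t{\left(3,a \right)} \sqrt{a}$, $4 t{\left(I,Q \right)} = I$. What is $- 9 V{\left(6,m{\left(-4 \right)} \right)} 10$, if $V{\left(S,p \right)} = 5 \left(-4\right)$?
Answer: $1800$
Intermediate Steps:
$t{\left(I,Q \right)} = \frac{I}{4}$
$m{\left(a \right)} = \frac{3 \sqrt{a}}{4}$ ($m{\left(a \right)} = \frac{1}{4} \cdot 3 \sqrt{a} = \frac{3 \sqrt{a}}{4}$)
$V{\left(S,p \right)} = -20$
$- 9 V{\left(6,m{\left(-4 \right)} \right)} 10 = \left(-9\right) \left(-20\right) 10 = 180 \cdot 10 = 1800$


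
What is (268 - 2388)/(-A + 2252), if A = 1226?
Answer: -1060/513 ≈ -2.0663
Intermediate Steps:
(268 - 2388)/(-A + 2252) = (268 - 2388)/(-1*1226 + 2252) = -2120/(-1226 + 2252) = -2120/1026 = -2120*1/1026 = -1060/513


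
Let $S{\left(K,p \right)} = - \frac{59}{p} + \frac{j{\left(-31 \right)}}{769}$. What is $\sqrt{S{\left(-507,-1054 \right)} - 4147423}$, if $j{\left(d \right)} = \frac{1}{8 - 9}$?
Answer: $\frac{9 i \sqrt{33637770913075126}}{810526} \approx 2036.5 i$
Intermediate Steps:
$j{\left(d \right)} = -1$ ($j{\left(d \right)} = \frac{1}{-1} = -1$)
$S{\left(K,p \right)} = - \frac{1}{769} - \frac{59}{p}$ ($S{\left(K,p \right)} = - \frac{59}{p} - \frac{1}{769} = - \frac{1}{769} - \frac{59}{p}$)
$\sqrt{S{\left(-507,-1054 \right)} - 4147423} = \sqrt{\frac{-45371 - -1054}{769 \left(-1054\right)} - 4147423} = \sqrt{\frac{1}{769} \left(- \frac{1}{1054}\right) \left(-45371 + 1054\right) - 4147423} = \sqrt{\frac{1}{769} \left(- \frac{1}{1054}\right) \left(-44317\right) - 4147423} = \sqrt{\frac{44317}{810526} - 4147423} = \sqrt{- \frac{3361594130181}{810526}} = \frac{9 i \sqrt{33637770913075126}}{810526}$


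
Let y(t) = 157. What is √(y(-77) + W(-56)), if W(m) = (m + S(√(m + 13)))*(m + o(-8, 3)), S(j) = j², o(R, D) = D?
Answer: 2*√1351 ≈ 73.512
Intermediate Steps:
W(m) = (3 + m)*(13 + 2*m) (W(m) = (m + (√(m + 13))²)*(m + 3) = (m + (√(13 + m))²)*(3 + m) = (m + (13 + m))*(3 + m) = (13 + 2*m)*(3 + m) = (3 + m)*(13 + 2*m))
√(y(-77) + W(-56)) = √(157 + (39 + 2*(-56)² + 19*(-56))) = √(157 + (39 + 2*3136 - 1064)) = √(157 + (39 + 6272 - 1064)) = √(157 + 5247) = √5404 = 2*√1351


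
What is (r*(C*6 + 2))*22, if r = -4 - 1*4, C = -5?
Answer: 4928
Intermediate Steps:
r = -8 (r = -4 - 4 = -8)
(r*(C*6 + 2))*22 = -8*(-5*6 + 2)*22 = -8*(-30 + 2)*22 = -8*(-28)*22 = 224*22 = 4928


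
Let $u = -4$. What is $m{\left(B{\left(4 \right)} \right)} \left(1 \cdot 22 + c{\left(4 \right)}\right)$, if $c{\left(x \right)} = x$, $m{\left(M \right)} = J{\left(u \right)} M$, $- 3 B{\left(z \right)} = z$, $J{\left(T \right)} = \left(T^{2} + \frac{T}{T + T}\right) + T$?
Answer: $- \frac{1300}{3} \approx -433.33$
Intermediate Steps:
$J{\left(T \right)} = \frac{1}{2} + T + T^{2}$ ($J{\left(T \right)} = \left(T^{2} + \frac{T}{2 T}\right) + T = \left(T^{2} + \frac{1}{2 T} T\right) + T = \left(T^{2} + \frac{1}{2}\right) + T = \left(\frac{1}{2} + T^{2}\right) + T = \frac{1}{2} + T + T^{2}$)
$B{\left(z \right)} = - \frac{z}{3}$
$m{\left(M \right)} = \frac{25 M}{2}$ ($m{\left(M \right)} = \left(\frac{1}{2} - 4 + \left(-4\right)^{2}\right) M = \left(\frac{1}{2} - 4 + 16\right) M = \frac{25 M}{2}$)
$m{\left(B{\left(4 \right)} \right)} \left(1 \cdot 22 + c{\left(4 \right)}\right) = \frac{25 \left(\left(- \frac{1}{3}\right) 4\right)}{2} \left(1 \cdot 22 + 4\right) = \frac{25}{2} \left(- \frac{4}{3}\right) \left(22 + 4\right) = \left(- \frac{50}{3}\right) 26 = - \frac{1300}{3}$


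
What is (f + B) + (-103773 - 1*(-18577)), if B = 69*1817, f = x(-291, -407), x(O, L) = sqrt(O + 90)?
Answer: 40177 + I*sqrt(201) ≈ 40177.0 + 14.177*I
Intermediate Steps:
x(O, L) = sqrt(90 + O)
f = I*sqrt(201) (f = sqrt(90 - 291) = sqrt(-201) = I*sqrt(201) ≈ 14.177*I)
B = 125373
(f + B) + (-103773 - 1*(-18577)) = (I*sqrt(201) + 125373) + (-103773 - 1*(-18577)) = (125373 + I*sqrt(201)) + (-103773 + 18577) = (125373 + I*sqrt(201)) - 85196 = 40177 + I*sqrt(201)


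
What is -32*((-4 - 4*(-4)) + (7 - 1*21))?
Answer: 64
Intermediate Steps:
-32*((-4 - 4*(-4)) + (7 - 1*21)) = -32*((-4 + 16) + (7 - 21)) = -32*(12 - 14) = -32*(-2) = 64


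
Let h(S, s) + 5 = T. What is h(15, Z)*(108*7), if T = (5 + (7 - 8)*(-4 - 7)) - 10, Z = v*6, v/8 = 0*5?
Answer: 756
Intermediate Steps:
v = 0 (v = 8*(0*5) = 8*0 = 0)
Z = 0 (Z = 0*6 = 0)
T = 6 (T = (5 - 1*(-11)) - 10 = (5 + 11) - 10 = 16 - 10 = 6)
h(S, s) = 1 (h(S, s) = -5 + 6 = 1)
h(15, Z)*(108*7) = 1*(108*7) = 1*756 = 756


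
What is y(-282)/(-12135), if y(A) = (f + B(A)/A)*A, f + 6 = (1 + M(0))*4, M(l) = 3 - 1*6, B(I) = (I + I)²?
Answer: -107348/4045 ≈ -26.538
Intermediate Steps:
B(I) = 4*I² (B(I) = (2*I)² = 4*I²)
M(l) = -3 (M(l) = 3 - 6 = -3)
f = -14 (f = -6 + (1 - 3)*4 = -6 - 2*4 = -6 - 8 = -14)
y(A) = A*(-14 + 4*A) (y(A) = (-14 + (4*A²)/A)*A = (-14 + 4*A)*A = A*(-14 + 4*A))
y(-282)/(-12135) = (2*(-282)*(-7 + 2*(-282)))/(-12135) = (2*(-282)*(-7 - 564))*(-1/12135) = (2*(-282)*(-571))*(-1/12135) = 322044*(-1/12135) = -107348/4045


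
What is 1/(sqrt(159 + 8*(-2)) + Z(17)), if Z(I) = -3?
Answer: 3/134 + sqrt(143)/134 ≈ 0.11163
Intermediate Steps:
1/(sqrt(159 + 8*(-2)) + Z(17)) = 1/(sqrt(159 + 8*(-2)) - 3) = 1/(sqrt(159 - 16) - 3) = 1/(sqrt(143) - 3) = 1/(-3 + sqrt(143))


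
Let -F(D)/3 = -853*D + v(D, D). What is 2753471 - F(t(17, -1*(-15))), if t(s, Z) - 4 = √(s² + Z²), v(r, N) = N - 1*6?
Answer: 2743229 - 2556*√514 ≈ 2.6853e+6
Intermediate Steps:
v(r, N) = -6 + N (v(r, N) = N - 6 = -6 + N)
t(s, Z) = 4 + √(Z² + s²) (t(s, Z) = 4 + √(s² + Z²) = 4 + √(Z² + s²))
F(D) = 18 + 2556*D (F(D) = -3*(-853*D + (-6 + D)) = -3*(-6 - 852*D) = 18 + 2556*D)
2753471 - F(t(17, -1*(-15))) = 2753471 - (18 + 2556*(4 + √((-1*(-15))² + 17²))) = 2753471 - (18 + 2556*(4 + √(15² + 289))) = 2753471 - (18 + 2556*(4 + √(225 + 289))) = 2753471 - (18 + 2556*(4 + √514)) = 2753471 - (18 + (10224 + 2556*√514)) = 2753471 - (10242 + 2556*√514) = 2753471 + (-10242 - 2556*√514) = 2743229 - 2556*√514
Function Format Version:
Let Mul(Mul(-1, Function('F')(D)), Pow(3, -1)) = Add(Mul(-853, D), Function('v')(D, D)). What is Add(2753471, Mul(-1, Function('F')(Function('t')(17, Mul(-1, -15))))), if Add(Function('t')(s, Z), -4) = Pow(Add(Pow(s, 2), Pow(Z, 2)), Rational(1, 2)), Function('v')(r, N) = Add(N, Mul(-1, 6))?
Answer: Add(2743229, Mul(-2556, Pow(514, Rational(1, 2)))) ≈ 2.6853e+6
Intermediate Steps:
Function('v')(r, N) = Add(-6, N) (Function('v')(r, N) = Add(N, -6) = Add(-6, N))
Function('t')(s, Z) = Add(4, Pow(Add(Pow(Z, 2), Pow(s, 2)), Rational(1, 2))) (Function('t')(s, Z) = Add(4, Pow(Add(Pow(s, 2), Pow(Z, 2)), Rational(1, 2))) = Add(4, Pow(Add(Pow(Z, 2), Pow(s, 2)), Rational(1, 2))))
Function('F')(D) = Add(18, Mul(2556, D)) (Function('F')(D) = Mul(-3, Add(Mul(-853, D), Add(-6, D))) = Mul(-3, Add(-6, Mul(-852, D))) = Add(18, Mul(2556, D)))
Add(2753471, Mul(-1, Function('F')(Function('t')(17, Mul(-1, -15))))) = Add(2753471, Mul(-1, Add(18, Mul(2556, Add(4, Pow(Add(Pow(Mul(-1, -15), 2), Pow(17, 2)), Rational(1, 2))))))) = Add(2753471, Mul(-1, Add(18, Mul(2556, Add(4, Pow(Add(Pow(15, 2), 289), Rational(1, 2))))))) = Add(2753471, Mul(-1, Add(18, Mul(2556, Add(4, Pow(Add(225, 289), Rational(1, 2))))))) = Add(2753471, Mul(-1, Add(18, Mul(2556, Add(4, Pow(514, Rational(1, 2))))))) = Add(2753471, Mul(-1, Add(18, Add(10224, Mul(2556, Pow(514, Rational(1, 2))))))) = Add(2753471, Mul(-1, Add(10242, Mul(2556, Pow(514, Rational(1, 2)))))) = Add(2753471, Add(-10242, Mul(-2556, Pow(514, Rational(1, 2))))) = Add(2743229, Mul(-2556, Pow(514, Rational(1, 2))))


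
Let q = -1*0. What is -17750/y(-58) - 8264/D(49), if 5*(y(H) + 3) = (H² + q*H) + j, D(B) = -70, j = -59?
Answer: 149829/1645 ≈ 91.081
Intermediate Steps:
q = 0
y(H) = -74/5 + H²/5 (y(H) = -3 + ((H² + 0*H) - 59)/5 = -3 + ((H² + 0) - 59)/5 = -3 + (H² - 59)/5 = -3 + (-59 + H²)/5 = -3 + (-59/5 + H²/5) = -74/5 + H²/5)
-17750/y(-58) - 8264/D(49) = -17750/(-74/5 + (⅕)*(-58)²) - 8264/(-70) = -17750/(-74/5 + (⅕)*3364) - 8264*(-1/70) = -17750/(-74/5 + 3364/5) + 4132/35 = -17750/658 + 4132/35 = -17750*1/658 + 4132/35 = -8875/329 + 4132/35 = 149829/1645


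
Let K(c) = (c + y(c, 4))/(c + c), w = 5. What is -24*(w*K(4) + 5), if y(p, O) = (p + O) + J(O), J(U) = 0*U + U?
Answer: -360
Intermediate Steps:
J(U) = U (J(U) = 0 + U = U)
y(p, O) = p + 2*O (y(p, O) = (p + O) + O = (O + p) + O = p + 2*O)
K(c) = (8 + 2*c)/(2*c) (K(c) = (c + (c + 2*4))/(c + c) = (c + (c + 8))/((2*c)) = (c + (8 + c))*(1/(2*c)) = (8 + 2*c)*(1/(2*c)) = (8 + 2*c)/(2*c))
-24*(w*K(4) + 5) = -24*(5*((4 + 4)/4) + 5) = -24*(5*((¼)*8) + 5) = -24*(5*2 + 5) = -24*(10 + 5) = -24*15 = -360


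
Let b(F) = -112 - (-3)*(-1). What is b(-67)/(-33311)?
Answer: 115/33311 ≈ 0.0034523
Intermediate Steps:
b(F) = -115 (b(F) = -112 - 1*3 = -112 - 3 = -115)
b(-67)/(-33311) = -115/(-33311) = -115*(-1/33311) = 115/33311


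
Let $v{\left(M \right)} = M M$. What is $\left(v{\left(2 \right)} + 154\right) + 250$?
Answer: $408$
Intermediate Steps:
$v{\left(M \right)} = M^{2}$
$\left(v{\left(2 \right)} + 154\right) + 250 = \left(2^{2} + 154\right) + 250 = \left(4 + 154\right) + 250 = 158 + 250 = 408$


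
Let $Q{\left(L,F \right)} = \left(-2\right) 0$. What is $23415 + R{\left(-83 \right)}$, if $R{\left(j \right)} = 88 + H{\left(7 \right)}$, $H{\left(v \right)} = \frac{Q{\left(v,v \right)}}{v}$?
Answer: $23503$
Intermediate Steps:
$Q{\left(L,F \right)} = 0$
$H{\left(v \right)} = 0$ ($H{\left(v \right)} = \frac{0}{v} = 0$)
$R{\left(j \right)} = 88$ ($R{\left(j \right)} = 88 + 0 = 88$)
$23415 + R{\left(-83 \right)} = 23415 + 88 = 23503$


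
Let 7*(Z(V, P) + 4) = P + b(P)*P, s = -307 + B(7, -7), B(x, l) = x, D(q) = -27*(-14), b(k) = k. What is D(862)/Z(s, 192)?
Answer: 1323/18514 ≈ 0.071459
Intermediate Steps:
D(q) = 378
s = -300 (s = -307 + 7 = -300)
Z(V, P) = -4 + P/7 + P**2/7 (Z(V, P) = -4 + (P + P*P)/7 = -4 + (P + P**2)/7 = -4 + (P/7 + P**2/7) = -4 + P/7 + P**2/7)
D(862)/Z(s, 192) = 378/(-4 + (1/7)*192 + (1/7)*192**2) = 378/(-4 + 192/7 + (1/7)*36864) = 378/(-4 + 192/7 + 36864/7) = 378/(37028/7) = 378*(7/37028) = 1323/18514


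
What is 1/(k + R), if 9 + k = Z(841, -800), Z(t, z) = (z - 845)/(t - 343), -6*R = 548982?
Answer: -498/45571633 ≈ -1.0928e-5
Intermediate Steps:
R = -91497 (R = -⅙*548982 = -91497)
Z(t, z) = (-845 + z)/(-343 + t)
k = -6127/498 (k = -9 + (-845 - 800)/(-343 + 841) = -9 - 1645/498 = -6127/498 ≈ -12.303)
1/(k + R) = 1/(-6127/498 - 91497) = 1/(-45571633/498) = -498/45571633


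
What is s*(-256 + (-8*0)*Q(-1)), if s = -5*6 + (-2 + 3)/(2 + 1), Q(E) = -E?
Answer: 22784/3 ≈ 7594.7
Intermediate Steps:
s = -89/3 (s = -30 + 1/3 = -30 + 1*(⅓) = -30 + ⅓ = -89/3 ≈ -29.667)
s*(-256 + (-8*0)*Q(-1)) = -89*(-256 + (-8*0)*(-1*(-1)))/3 = -89*(-256 + 0*1)/3 = -89*(-256 + 0)/3 = -89/3*(-256) = 22784/3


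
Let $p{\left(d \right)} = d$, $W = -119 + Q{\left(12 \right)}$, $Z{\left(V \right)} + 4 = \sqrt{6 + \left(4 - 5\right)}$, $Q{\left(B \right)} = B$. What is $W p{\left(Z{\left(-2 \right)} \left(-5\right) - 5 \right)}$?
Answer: $-1605 + 535 \sqrt{5} \approx -408.7$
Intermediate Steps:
$Z{\left(V \right)} = -4 + \sqrt{5}$ ($Z{\left(V \right)} = -4 + \sqrt{6 + \left(4 - 5\right)} = -4 + \sqrt{6 - 1} = -4 + \sqrt{5}$)
$W = -107$ ($W = -119 + 12 = -107$)
$W p{\left(Z{\left(-2 \right)} \left(-5\right) - 5 \right)} = - 107 \left(\left(-4 + \sqrt{5}\right) \left(-5\right) - 5\right) = - 107 \left(\left(20 - 5 \sqrt{5}\right) - 5\right) = - 107 \left(15 - 5 \sqrt{5}\right) = -1605 + 535 \sqrt{5}$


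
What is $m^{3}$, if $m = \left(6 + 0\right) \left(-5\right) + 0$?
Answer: $-27000$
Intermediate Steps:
$m = -30$ ($m = 6 \left(-5\right) + 0 = -30 + 0 = -30$)
$m^{3} = \left(-30\right)^{3} = -27000$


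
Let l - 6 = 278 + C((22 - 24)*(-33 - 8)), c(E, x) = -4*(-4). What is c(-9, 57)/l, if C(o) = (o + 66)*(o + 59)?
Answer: 1/1322 ≈ 0.00075643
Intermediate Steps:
c(E, x) = 16
C(o) = (59 + o)*(66 + o) (C(o) = (66 + o)*(59 + o) = (59 + o)*(66 + o))
l = 21152 (l = 6 + (278 + (3894 + ((22 - 24)*(-33 - 8))**2 + 125*((22 - 24)*(-33 - 8)))) = 6 + (278 + (3894 + (-2*(-41))**2 + 125*(-2*(-41)))) = 6 + (278 + (3894 + 82**2 + 125*82)) = 6 + (278 + (3894 + 6724 + 10250)) = 6 + (278 + 20868) = 6 + 21146 = 21152)
c(-9, 57)/l = 16/21152 = 16*(1/21152) = 1/1322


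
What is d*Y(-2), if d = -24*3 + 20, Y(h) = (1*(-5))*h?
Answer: -520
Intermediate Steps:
Y(h) = -5*h
d = -52 (d = -72 + 20 = -52)
d*Y(-2) = -(-260)*(-2) = -52*10 = -520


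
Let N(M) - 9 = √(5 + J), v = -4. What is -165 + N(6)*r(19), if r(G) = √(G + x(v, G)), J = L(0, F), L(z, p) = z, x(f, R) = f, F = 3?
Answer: -165 + √15*(9 + √5) ≈ -121.48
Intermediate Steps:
J = 0
N(M) = 9 + √5 (N(M) = 9 + √(5 + 0) = 9 + √5)
r(G) = √(-4 + G) (r(G) = √(G - 4) = √(-4 + G))
-165 + N(6)*r(19) = -165 + (9 + √5)*√(-4 + 19) = -165 + (9 + √5)*√15 = -165 + √15*(9 + √5)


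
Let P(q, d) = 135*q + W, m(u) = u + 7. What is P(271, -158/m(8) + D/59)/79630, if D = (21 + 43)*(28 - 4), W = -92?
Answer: 36493/79630 ≈ 0.45828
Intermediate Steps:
D = 1536 (D = 64*24 = 1536)
m(u) = 7 + u
P(q, d) = -92 + 135*q (P(q, d) = 135*q - 92 = -92 + 135*q)
P(271, -158/m(8) + D/59)/79630 = (-92 + 135*271)/79630 = (-92 + 36585)*(1/79630) = 36493*(1/79630) = 36493/79630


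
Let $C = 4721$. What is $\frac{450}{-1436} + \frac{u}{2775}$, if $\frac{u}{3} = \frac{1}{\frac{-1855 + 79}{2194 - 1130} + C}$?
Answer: $- \frac{130633931381}{416867694650} \approx -0.31337$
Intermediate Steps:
$u = \frac{399}{627671}$ ($u = \frac{3}{\frac{-1855 + 79}{2194 - 1130} + 4721} = \frac{3}{- \frac{1776}{1064} + 4721} = \frac{3}{\left(-1776\right) \frac{1}{1064} + 4721} = \frac{3}{- \frac{222}{133} + 4721} = \frac{3}{\frac{627671}{133}} = 3 \cdot \frac{133}{627671} = \frac{399}{627671} \approx 0.00063568$)
$\frac{450}{-1436} + \frac{u}{2775} = \frac{450}{-1436} + \frac{399}{627671 \cdot 2775} = 450 \left(- \frac{1}{1436}\right) + \frac{399}{627671} \cdot \frac{1}{2775} = - \frac{225}{718} + \frac{133}{580595675} = - \frac{130633931381}{416867694650}$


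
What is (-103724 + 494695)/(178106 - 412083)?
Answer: -390971/233977 ≈ -1.6710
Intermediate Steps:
(-103724 + 494695)/(178106 - 412083) = 390971/(-233977) = 390971*(-1/233977) = -390971/233977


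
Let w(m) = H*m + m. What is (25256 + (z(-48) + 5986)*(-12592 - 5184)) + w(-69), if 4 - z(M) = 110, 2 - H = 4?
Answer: -104497555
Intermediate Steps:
H = -2 (H = 2 - 1*4 = 2 - 4 = -2)
z(M) = -106 (z(M) = 4 - 1*110 = 4 - 110 = -106)
w(m) = -m (w(m) = -2*m + m = -m)
(25256 + (z(-48) + 5986)*(-12592 - 5184)) + w(-69) = (25256 + (-106 + 5986)*(-12592 - 5184)) - 1*(-69) = (25256 + 5880*(-17776)) + 69 = (25256 - 104522880) + 69 = -104497624 + 69 = -104497555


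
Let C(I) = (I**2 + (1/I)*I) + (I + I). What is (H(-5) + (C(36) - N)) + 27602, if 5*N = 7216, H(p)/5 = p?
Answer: 137514/5 ≈ 27503.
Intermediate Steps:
H(p) = 5*p
C(I) = 1 + I**2 + 2*I (C(I) = (I**2 + I/I) + 2*I = (I**2 + 1) + 2*I = (1 + I**2) + 2*I = 1 + I**2 + 2*I)
N = 7216/5 (N = (1/5)*7216 = 7216/5 ≈ 1443.2)
(H(-5) + (C(36) - N)) + 27602 = (5*(-5) + ((1 + 36**2 + 2*36) - 1*7216/5)) + 27602 = (-25 + ((1 + 1296 + 72) - 7216/5)) + 27602 = (-25 + (1369 - 7216/5)) + 27602 = (-25 - 371/5) + 27602 = -496/5 + 27602 = 137514/5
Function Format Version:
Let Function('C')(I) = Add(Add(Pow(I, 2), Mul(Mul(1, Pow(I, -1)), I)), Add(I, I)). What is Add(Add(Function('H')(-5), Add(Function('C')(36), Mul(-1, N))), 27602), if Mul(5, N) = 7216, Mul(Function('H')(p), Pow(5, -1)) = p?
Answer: Rational(137514, 5) ≈ 27503.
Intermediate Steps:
Function('H')(p) = Mul(5, p)
Function('C')(I) = Add(1, Pow(I, 2), Mul(2, I)) (Function('C')(I) = Add(Add(Pow(I, 2), Mul(Pow(I, -1), I)), Mul(2, I)) = Add(Add(Pow(I, 2), 1), Mul(2, I)) = Add(Add(1, Pow(I, 2)), Mul(2, I)) = Add(1, Pow(I, 2), Mul(2, I)))
N = Rational(7216, 5) (N = Mul(Rational(1, 5), 7216) = Rational(7216, 5) ≈ 1443.2)
Add(Add(Function('H')(-5), Add(Function('C')(36), Mul(-1, N))), 27602) = Add(Add(Mul(5, -5), Add(Add(1, Pow(36, 2), Mul(2, 36)), Mul(-1, Rational(7216, 5)))), 27602) = Add(Add(-25, Add(Add(1, 1296, 72), Rational(-7216, 5))), 27602) = Add(Add(-25, Add(1369, Rational(-7216, 5))), 27602) = Add(Add(-25, Rational(-371, 5)), 27602) = Add(Rational(-496, 5), 27602) = Rational(137514, 5)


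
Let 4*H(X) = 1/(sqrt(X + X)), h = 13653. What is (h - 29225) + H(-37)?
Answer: -15572 - I*sqrt(74)/296 ≈ -15572.0 - 0.029062*I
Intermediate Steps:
H(X) = sqrt(2)/(8*sqrt(X)) (H(X) = 1/(4*(sqrt(X + X))) = 1/(4*(sqrt(2*X))) = 1/(4*((sqrt(2)*sqrt(X)))) = (sqrt(2)/(2*sqrt(X)))/4 = sqrt(2)/(8*sqrt(X)))
(h - 29225) + H(-37) = (13653 - 29225) + sqrt(2)/(8*sqrt(-37)) = -15572 + sqrt(2)*(-I*sqrt(37)/37)/8 = -15572 - I*sqrt(74)/296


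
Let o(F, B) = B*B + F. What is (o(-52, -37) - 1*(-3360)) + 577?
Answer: 5254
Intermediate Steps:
o(F, B) = F + B**2 (o(F, B) = B**2 + F = F + B**2)
(o(-52, -37) - 1*(-3360)) + 577 = ((-52 + (-37)**2) - 1*(-3360)) + 577 = ((-52 + 1369) + 3360) + 577 = (1317 + 3360) + 577 = 4677 + 577 = 5254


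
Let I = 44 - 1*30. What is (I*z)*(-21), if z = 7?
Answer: -2058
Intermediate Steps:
I = 14 (I = 44 - 30 = 14)
(I*z)*(-21) = (14*7)*(-21) = 98*(-21) = -2058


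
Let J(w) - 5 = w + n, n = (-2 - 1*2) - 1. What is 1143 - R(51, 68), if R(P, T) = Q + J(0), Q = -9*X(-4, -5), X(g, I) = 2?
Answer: 1161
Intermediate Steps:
n = -5 (n = (-2 - 2) - 1 = -4 - 1 = -5)
Q = -18 (Q = -9*2 = -18)
J(w) = w (J(w) = 5 + (w - 5) = 5 + (-5 + w) = w)
R(P, T) = -18 (R(P, T) = -18 + 0 = -18)
1143 - R(51, 68) = 1143 - 1*(-18) = 1143 + 18 = 1161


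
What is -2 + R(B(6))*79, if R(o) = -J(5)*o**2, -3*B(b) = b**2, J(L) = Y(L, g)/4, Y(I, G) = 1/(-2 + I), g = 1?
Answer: -950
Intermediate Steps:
J(L) = 1/(4*(-2 + L)) (J(L) = 1/((-2 + L)*4) = (1/4)/(-2 + L) = 1/(4*(-2 + L)))
B(b) = -b**2/3
R(o) = -o**2/12 (R(o) = -1/(4*(-2 + 5))*o**2 = -(1/4)/3*o**2 = -(1/4)*(1/3)*o**2 = -o**2/12)
-2 + R(B(6))*79 = -2 - (-1/3*6**2)**2/12*79 = -2 - (-1/3*36)**2/12*79 = -2 - 1/12*(-12)**2*79 = -2 - 1/12*144*79 = -2 - 12*79 = -2 - 948 = -950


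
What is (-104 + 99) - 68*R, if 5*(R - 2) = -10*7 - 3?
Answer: 4259/5 ≈ 851.80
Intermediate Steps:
R = -63/5 (R = 2 + (-10*7 - 3)/5 = 2 + (-70 - 3)/5 = 2 + (⅕)*(-73) = 2 - 73/5 = -63/5 ≈ -12.600)
(-104 + 99) - 68*R = (-104 + 99) - 68*(-63/5) = -5 + 4284/5 = 4259/5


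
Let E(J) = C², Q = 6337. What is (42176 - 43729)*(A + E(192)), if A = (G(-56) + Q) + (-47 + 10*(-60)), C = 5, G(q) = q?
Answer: -8788427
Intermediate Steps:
A = 5634 (A = (-56 + 6337) + (-47 + 10*(-60)) = 6281 + (-47 - 600) = 6281 - 647 = 5634)
E(J) = 25 (E(J) = 5² = 25)
(42176 - 43729)*(A + E(192)) = (42176 - 43729)*(5634 + 25) = -1553*5659 = -8788427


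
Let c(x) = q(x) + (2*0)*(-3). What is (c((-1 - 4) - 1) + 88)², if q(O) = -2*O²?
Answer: 256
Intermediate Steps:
c(x) = -2*x² (c(x) = -2*x² + (2*0)*(-3) = -2*x² + 0*(-3) = -2*x² + 0 = -2*x²)
(c((-1 - 4) - 1) + 88)² = (-2*((-1 - 4) - 1)² + 88)² = (-2*(-5 - 1)² + 88)² = (-2*(-6)² + 88)² = (-2*36 + 88)² = (-72 + 88)² = 16² = 256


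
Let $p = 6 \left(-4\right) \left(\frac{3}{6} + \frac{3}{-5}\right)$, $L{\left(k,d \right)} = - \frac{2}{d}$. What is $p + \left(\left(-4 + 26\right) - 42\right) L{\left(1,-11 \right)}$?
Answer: $- \frac{68}{55} \approx -1.2364$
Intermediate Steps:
$p = \frac{12}{5}$ ($p = - 24 \left(3 \cdot \frac{1}{6} + 3 \left(- \frac{1}{5}\right)\right) = - 24 \left(\frac{1}{2} - \frac{3}{5}\right) = \left(-24\right) \left(- \frac{1}{10}\right) = \frac{12}{5} \approx 2.4$)
$p + \left(\left(-4 + 26\right) - 42\right) L{\left(1,-11 \right)} = \frac{12}{5} + \left(\left(-4 + 26\right) - 42\right) \left(- \frac{2}{-11}\right) = \frac{12}{5} + \left(22 - 42\right) \left(\left(-2\right) \left(- \frac{1}{11}\right)\right) = \frac{12}{5} - \frac{40}{11} = - \frac{68}{55}$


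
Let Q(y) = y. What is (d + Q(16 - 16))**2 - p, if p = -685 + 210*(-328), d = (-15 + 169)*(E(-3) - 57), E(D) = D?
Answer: 85447165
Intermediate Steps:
d = -9240 (d = (-15 + 169)*(-3 - 57) = 154*(-60) = -9240)
p = -69565 (p = -685 - 68880 = -69565)
(d + Q(16 - 16))**2 - p = (-9240 + (16 - 16))**2 - 1*(-69565) = (-9240 + 0)**2 + 69565 = (-9240)**2 + 69565 = 85377600 + 69565 = 85447165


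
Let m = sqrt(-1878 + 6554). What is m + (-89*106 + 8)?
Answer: -9426 + 2*sqrt(1169) ≈ -9357.6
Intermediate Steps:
m = 2*sqrt(1169) (m = sqrt(4676) = 2*sqrt(1169) ≈ 68.381)
m + (-89*106 + 8) = 2*sqrt(1169) + (-89*106 + 8) = 2*sqrt(1169) + (-9434 + 8) = 2*sqrt(1169) - 9426 = -9426 + 2*sqrt(1169)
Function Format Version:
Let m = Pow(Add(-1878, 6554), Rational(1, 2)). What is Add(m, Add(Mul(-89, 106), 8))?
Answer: Add(-9426, Mul(2, Pow(1169, Rational(1, 2)))) ≈ -9357.6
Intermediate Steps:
m = Mul(2, Pow(1169, Rational(1, 2))) (m = Pow(4676, Rational(1, 2)) = Mul(2, Pow(1169, Rational(1, 2))) ≈ 68.381)
Add(m, Add(Mul(-89, 106), 8)) = Add(Mul(2, Pow(1169, Rational(1, 2))), Add(Mul(-89, 106), 8)) = Add(Mul(2, Pow(1169, Rational(1, 2))), Add(-9434, 8)) = Add(Mul(2, Pow(1169, Rational(1, 2))), -9426) = Add(-9426, Mul(2, Pow(1169, Rational(1, 2))))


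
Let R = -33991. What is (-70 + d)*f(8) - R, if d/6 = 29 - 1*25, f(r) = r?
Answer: 33623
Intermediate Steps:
d = 24 (d = 6*(29 - 1*25) = 6*(29 - 25) = 6*4 = 24)
(-70 + d)*f(8) - R = (-70 + 24)*8 - 1*(-33991) = -46*8 + 33991 = -368 + 33991 = 33623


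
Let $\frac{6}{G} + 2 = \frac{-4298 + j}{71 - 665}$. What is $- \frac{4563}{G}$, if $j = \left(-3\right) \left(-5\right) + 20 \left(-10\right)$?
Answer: $- \frac{556855}{132} \approx -4218.6$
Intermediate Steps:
$j = -185$ ($j = 15 - 200 = -185$)
$G = \frac{3564}{3295}$ ($G = \frac{6}{-2 + \frac{-4298 - 185}{71 - 665}} = \frac{6}{-2 - \frac{4483}{-594}} = \frac{6}{-2 - - \frac{4483}{594}} = \frac{6}{-2 + \frac{4483}{594}} = \frac{6}{\frac{3295}{594}} = 6 \cdot \frac{594}{3295} = \frac{3564}{3295} \approx 1.0816$)
$- \frac{4563}{G} = - \frac{4563}{\frac{3564}{3295}} = \left(-4563\right) \frac{3295}{3564} = - \frac{556855}{132}$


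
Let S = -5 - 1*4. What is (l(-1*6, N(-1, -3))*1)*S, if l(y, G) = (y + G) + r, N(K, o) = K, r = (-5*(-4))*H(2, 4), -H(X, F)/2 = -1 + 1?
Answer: 63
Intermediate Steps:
H(X, F) = 0 (H(X, F) = -2*(-1 + 1) = -2*0 = 0)
r = 0 (r = -5*(-4)*0 = 20*0 = 0)
S = -9 (S = -5 - 4 = -9)
l(y, G) = G + y (l(y, G) = (y + G) + 0 = (G + y) + 0 = G + y)
(l(-1*6, N(-1, -3))*1)*S = ((-1 - 1*6)*1)*(-9) = ((-1 - 6)*1)*(-9) = -7*1*(-9) = -7*(-9) = 63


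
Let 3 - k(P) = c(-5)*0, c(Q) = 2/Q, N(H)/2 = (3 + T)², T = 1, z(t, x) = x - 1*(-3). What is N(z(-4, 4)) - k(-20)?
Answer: 29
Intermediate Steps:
z(t, x) = 3 + x (z(t, x) = x + 3 = 3 + x)
N(H) = 32 (N(H) = 2*(3 + 1)² = 2*4² = 2*16 = 32)
k(P) = 3 (k(P) = 3 - 2/(-5)*0 = 3 - 2*(-⅕)*0 = 3 - (-2)*0/5 = 3 - 1*0 = 3 + 0 = 3)
N(z(-4, 4)) - k(-20) = 32 - 1*3 = 32 - 3 = 29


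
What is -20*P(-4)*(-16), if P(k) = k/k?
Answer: 320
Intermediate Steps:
P(k) = 1
-20*P(-4)*(-16) = -20*1*(-16) = -20*(-16) = 320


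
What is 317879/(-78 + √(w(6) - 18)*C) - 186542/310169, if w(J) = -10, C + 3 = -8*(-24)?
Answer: -1313036082067/52019063328 - 6675459*I*√7/55904 ≈ -25.241 - 315.93*I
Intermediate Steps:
C = 189 (C = -3 - 8*(-24) = -3 + 192 = 189)
317879/(-78 + √(w(6) - 18)*C) - 186542/310169 = 317879/(-78 + √(-10 - 18)*189) - 186542/310169 = 317879/(-78 + √(-28)*189) - 186542*1/310169 = 317879/(-78 + (2*I*√7)*189) - 186542/310169 = 317879/(-78 + 378*I*√7) - 186542/310169 = -186542/310169 + 317879/(-78 + 378*I*√7)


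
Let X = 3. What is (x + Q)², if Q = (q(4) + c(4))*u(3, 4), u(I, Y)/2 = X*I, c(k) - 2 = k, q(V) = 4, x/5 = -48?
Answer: 3600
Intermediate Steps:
x = -240 (x = 5*(-48) = -240)
c(k) = 2 + k
u(I, Y) = 6*I (u(I, Y) = 2*(3*I) = 6*I)
Q = 180 (Q = (4 + (2 + 4))*(6*3) = (4 + 6)*18 = 10*18 = 180)
(x + Q)² = (-240 + 180)² = (-60)² = 3600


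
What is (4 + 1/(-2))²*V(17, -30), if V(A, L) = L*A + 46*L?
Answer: -46305/2 ≈ -23153.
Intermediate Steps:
V(A, L) = 46*L + A*L (V(A, L) = A*L + 46*L = 46*L + A*L)
(4 + 1/(-2))²*V(17, -30) = (4 + 1/(-2))²*(-30*(46 + 17)) = (4 - ½)²*(-30*63) = (7/2)²*(-1890) = (49/4)*(-1890) = -46305/2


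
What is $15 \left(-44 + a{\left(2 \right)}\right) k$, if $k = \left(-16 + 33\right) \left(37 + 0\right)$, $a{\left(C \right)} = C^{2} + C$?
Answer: $-358530$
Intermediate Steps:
$a{\left(C \right)} = C + C^{2}$
$k = 629$ ($k = 17 \cdot 37 = 629$)
$15 \left(-44 + a{\left(2 \right)}\right) k = 15 \left(-44 + 2 \left(1 + 2\right)\right) 629 = 15 \left(-44 + 2 \cdot 3\right) 629 = 15 \left(-44 + 6\right) 629 = 15 \left(-38\right) 629 = \left(-570\right) 629 = -358530$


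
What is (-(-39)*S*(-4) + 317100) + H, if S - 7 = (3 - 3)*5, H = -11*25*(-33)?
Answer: 325083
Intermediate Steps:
H = 9075 (H = -275*(-33) = 9075)
S = 7 (S = 7 + (3 - 3)*5 = 7 + 0*5 = 7 + 0 = 7)
(-(-39)*S*(-4) + 317100) + H = (-(-39)*7*(-4) + 317100) + 9075 = (-39*(-7)*(-4) + 317100) + 9075 = (273*(-4) + 317100) + 9075 = (-1092 + 317100) + 9075 = 316008 + 9075 = 325083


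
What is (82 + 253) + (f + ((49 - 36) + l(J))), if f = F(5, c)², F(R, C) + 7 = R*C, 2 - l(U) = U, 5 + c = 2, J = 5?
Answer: 829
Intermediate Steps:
c = -3 (c = -5 + 2 = -3)
l(U) = 2 - U
F(R, C) = -7 + C*R (F(R, C) = -7 + R*C = -7 + C*R)
f = 484 (f = (-7 - 3*5)² = (-7 - 15)² = (-22)² = 484)
(82 + 253) + (f + ((49 - 36) + l(J))) = (82 + 253) + (484 + ((49 - 36) + (2 - 1*5))) = 335 + (484 + (13 + (2 - 5))) = 335 + (484 + (13 - 3)) = 335 + (484 + 10) = 335 + 494 = 829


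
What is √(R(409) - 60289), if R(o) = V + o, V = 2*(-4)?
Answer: 4*I*√3743 ≈ 244.72*I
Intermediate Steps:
V = -8
R(o) = -8 + o
√(R(409) - 60289) = √((-8 + 409) - 60289) = √(401 - 60289) = √(-59888) = 4*I*√3743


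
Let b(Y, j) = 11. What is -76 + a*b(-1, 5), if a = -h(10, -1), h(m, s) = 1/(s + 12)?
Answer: -77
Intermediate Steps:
h(m, s) = 1/(12 + s)
a = -1/11 (a = -1/(12 - 1) = -1/11 ≈ -0.090909)
-76 + a*b(-1, 5) = -76 - 1/11*11 = -76 - 1 = -77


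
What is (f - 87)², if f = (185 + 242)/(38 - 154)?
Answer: 110649361/13456 ≈ 8223.0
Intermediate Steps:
f = -427/116 (f = 427/(-116) = 427*(-1/116) = -427/116 ≈ -3.6810)
(f - 87)² = (-427/116 - 87)² = (-10519/116)² = 110649361/13456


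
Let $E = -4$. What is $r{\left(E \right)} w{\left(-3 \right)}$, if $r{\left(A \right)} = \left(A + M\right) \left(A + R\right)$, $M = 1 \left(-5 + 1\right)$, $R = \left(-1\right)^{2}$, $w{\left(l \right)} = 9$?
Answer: $216$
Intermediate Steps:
$R = 1$
$M = -4$ ($M = 1 \left(-4\right) = -4$)
$r{\left(A \right)} = \left(1 + A\right) \left(-4 + A\right)$ ($r{\left(A \right)} = \left(A - 4\right) \left(A + 1\right) = \left(-4 + A\right) \left(1 + A\right) = \left(1 + A\right) \left(-4 + A\right)$)
$r{\left(E \right)} w{\left(-3 \right)} = \left(-4 + \left(-4\right)^{2} - -12\right) 9 = \left(-4 + 16 + 12\right) 9 = 24 \cdot 9 = 216$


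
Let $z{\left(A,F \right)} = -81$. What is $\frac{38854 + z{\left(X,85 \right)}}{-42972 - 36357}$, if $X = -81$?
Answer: $- \frac{38773}{79329} \approx -0.48876$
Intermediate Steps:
$\frac{38854 + z{\left(X,85 \right)}}{-42972 - 36357} = \frac{38854 - 81}{-42972 - 36357} = \frac{38773}{-79329} = 38773 \left(- \frac{1}{79329}\right) = - \frac{38773}{79329}$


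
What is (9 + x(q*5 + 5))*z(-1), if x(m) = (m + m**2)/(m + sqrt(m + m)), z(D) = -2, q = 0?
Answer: -38 + 4*sqrt(10) ≈ -25.351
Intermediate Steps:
x(m) = (m + m**2)/(m + sqrt(2)*sqrt(m)) (x(m) = (m + m**2)/(m + sqrt(2*m)) = (m + m**2)/(m + sqrt(2)*sqrt(m)))
(9 + x(q*5 + 5))*z(-1) = (9 + (0*5 + 5)*(1 + (0*5 + 5))/((0*5 + 5) + sqrt(2)*sqrt(0*5 + 5)))*(-2) = (9 + (0 + 5)*(1 + (0 + 5))/((0 + 5) + sqrt(2)*sqrt(0 + 5)))*(-2) = (9 + 5*(1 + 5)/(5 + sqrt(2)*sqrt(5)))*(-2) = (9 + 5*6/(5 + sqrt(10)))*(-2) = (9 + 30/(5 + sqrt(10)))*(-2) = -18 - 60/(5 + sqrt(10))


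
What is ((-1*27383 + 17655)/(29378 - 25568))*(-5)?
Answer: 4864/381 ≈ 12.766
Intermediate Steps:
((-1*27383 + 17655)/(29378 - 25568))*(-5) = ((-27383 + 17655)/3810)*(-5) = -9728*1/3810*(-5) = -4864/1905*(-5) = 4864/381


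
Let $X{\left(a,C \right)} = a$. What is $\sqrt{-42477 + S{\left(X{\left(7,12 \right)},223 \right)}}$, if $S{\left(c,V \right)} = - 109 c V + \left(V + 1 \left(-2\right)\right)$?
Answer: $i \sqrt{212405} \approx 460.87 i$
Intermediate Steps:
$S{\left(c,V \right)} = -2 + V - 109 V c$ ($S{\left(c,V \right)} = - 109 V c + \left(V - 2\right) = - 109 V c + \left(-2 + V\right) = -2 + V - 109 V c$)
$\sqrt{-42477 + S{\left(X{\left(7,12 \right)},223 \right)}} = \sqrt{-42477 - \left(-221 + 170149\right)} = \sqrt{-42477 - 169928} = \sqrt{-212405} = i \sqrt{212405}$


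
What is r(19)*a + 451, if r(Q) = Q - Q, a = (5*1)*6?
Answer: 451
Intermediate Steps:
a = 30 (a = 5*6 = 30)
r(Q) = 0
r(19)*a + 451 = 0*30 + 451 = 0 + 451 = 451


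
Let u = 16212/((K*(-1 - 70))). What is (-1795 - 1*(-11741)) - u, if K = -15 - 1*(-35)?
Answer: 3534883/355 ≈ 9957.4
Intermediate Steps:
K = 20 (K = -15 + 35 = 20)
u = -4053/355 (u = 16212/((20*(-1 - 70))) = 16212/((20*(-71))) = 16212/(-1420) = 16212*(-1/1420) = -4053/355 ≈ -11.417)
(-1795 - 1*(-11741)) - u = (-1795 - 1*(-11741)) - 1*(-4053/355) = (-1795 + 11741) + 4053/355 = 9946 + 4053/355 = 3534883/355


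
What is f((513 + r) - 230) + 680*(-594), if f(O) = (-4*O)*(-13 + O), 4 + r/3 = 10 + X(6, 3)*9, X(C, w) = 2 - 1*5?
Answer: -586080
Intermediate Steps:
X(C, w) = -3 (X(C, w) = 2 - 5 = -3)
r = -63 (r = -12 + 3*(10 - 3*9) = -12 + 3*(10 - 27) = -12 + 3*(-17) = -12 - 51 = -63)
f(O) = -4*O*(-13 + O)
f((513 + r) - 230) + 680*(-594) = 4*((513 - 63) - 230)*(13 - ((513 - 63) - 230)) + 680*(-594) = 4*(450 - 230)*(13 - (450 - 230)) - 403920 = 4*220*(13 - 1*220) - 403920 = 4*220*(13 - 220) - 403920 = 4*220*(-207) - 403920 = -182160 - 403920 = -586080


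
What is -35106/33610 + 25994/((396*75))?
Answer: -8449493/49910850 ≈ -0.16929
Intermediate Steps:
-35106/33610 + 25994/((396*75)) = -35106*1/33610 + 25994/29700 = -17553/16805 + 25994*(1/29700) = -17553/16805 + 12997/14850 = -8449493/49910850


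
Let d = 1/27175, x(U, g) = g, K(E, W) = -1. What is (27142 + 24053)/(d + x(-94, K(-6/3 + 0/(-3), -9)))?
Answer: -463741375/9058 ≈ -51197.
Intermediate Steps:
d = 1/27175 ≈ 3.6799e-5
(27142 + 24053)/(d + x(-94, K(-6/3 + 0/(-3), -9))) = (27142 + 24053)/(1/27175 - 1) = 51195/(-27174/27175) = 51195*(-27175/27174) = -463741375/9058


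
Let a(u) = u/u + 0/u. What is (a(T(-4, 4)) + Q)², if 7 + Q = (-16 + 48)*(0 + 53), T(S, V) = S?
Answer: 2856100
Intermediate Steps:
a(u) = 1 (a(u) = 1 + 0 = 1)
Q = 1689 (Q = -7 + (-16 + 48)*(0 + 53) = -7 + 32*53 = -7 + 1696 = 1689)
(a(T(-4, 4)) + Q)² = (1 + 1689)² = 1690² = 2856100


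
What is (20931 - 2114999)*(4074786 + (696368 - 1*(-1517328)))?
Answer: -13168508924776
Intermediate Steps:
(20931 - 2114999)*(4074786 + (696368 - 1*(-1517328))) = -2094068*(4074786 + (696368 + 1517328)) = -2094068*(4074786 + 2213696) = -2094068*6288482 = -13168508924776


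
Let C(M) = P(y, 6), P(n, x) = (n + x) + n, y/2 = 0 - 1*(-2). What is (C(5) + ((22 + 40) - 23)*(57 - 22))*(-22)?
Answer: -30338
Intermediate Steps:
y = 4 (y = 2*(0 - 1*(-2)) = 2*(0 + 2) = 2*2 = 4)
P(n, x) = x + 2*n
C(M) = 14 (C(M) = 6 + 2*4 = 6 + 8 = 14)
(C(5) + ((22 + 40) - 23)*(57 - 22))*(-22) = (14 + ((22 + 40) - 23)*(57 - 22))*(-22) = (14 + (62 - 23)*35)*(-22) = (14 + 39*35)*(-22) = (14 + 1365)*(-22) = 1379*(-22) = -30338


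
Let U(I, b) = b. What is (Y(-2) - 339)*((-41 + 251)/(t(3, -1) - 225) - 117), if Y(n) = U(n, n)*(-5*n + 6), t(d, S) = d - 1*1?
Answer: 9757671/223 ≈ 43756.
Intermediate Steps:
t(d, S) = -1 + d (t(d, S) = d - 1 = -1 + d)
Y(n) = n*(6 - 5*n) (Y(n) = n*(-5*n + 6) = n*(6 - 5*n))
(Y(-2) - 339)*((-41 + 251)/(t(3, -1) - 225) - 117) = (-2*(6 - 5*(-2)) - 339)*((-41 + 251)/((-1 + 3) - 225) - 117) = (-2*(6 + 10) - 339)*(210/(2 - 225) - 117) = (-2*16 - 339)*(210/(-223) - 117) = (-32 - 339)*(210*(-1/223) - 117) = -371*(-210/223 - 117) = -371*(-26301/223) = 9757671/223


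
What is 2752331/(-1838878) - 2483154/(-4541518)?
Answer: -3966771758623/4175648768402 ≈ -0.94998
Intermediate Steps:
2752331/(-1838878) - 2483154/(-4541518) = 2752331*(-1/1838878) - 2483154*(-1/4541518) = -2752331/1838878 + 1241577/2270759 = -3966771758623/4175648768402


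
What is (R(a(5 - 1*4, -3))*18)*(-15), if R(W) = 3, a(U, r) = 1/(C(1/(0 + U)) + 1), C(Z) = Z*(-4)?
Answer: -810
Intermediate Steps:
C(Z) = -4*Z
a(U, r) = 1/(1 - 4/U) (a(U, r) = 1/(-4/(0 + U) + 1) = 1/(-4/U + 1) = 1/(1 - 4/U))
(R(a(5 - 1*4, -3))*18)*(-15) = (3*18)*(-15) = 54*(-15) = -810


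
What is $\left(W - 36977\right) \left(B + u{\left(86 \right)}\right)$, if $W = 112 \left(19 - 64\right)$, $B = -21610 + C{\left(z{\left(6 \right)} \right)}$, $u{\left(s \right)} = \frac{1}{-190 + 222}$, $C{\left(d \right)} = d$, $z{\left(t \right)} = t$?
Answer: $\frac{29047486559}{32} \approx 9.0773 \cdot 10^{8}$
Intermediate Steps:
$u{\left(s \right)} = \frac{1}{32}$
$B = -21604$ ($B = -21610 + 6 = -21604$)
$W = -5040$ ($W = 112 \left(-45\right) = -5040$)
$\left(W - 36977\right) \left(B + u{\left(86 \right)}\right) = \left(-5040 - 36977\right) \left(-21604 + \frac{1}{32}\right) = \left(-42017\right) \left(- \frac{691327}{32}\right) = \frac{29047486559}{32}$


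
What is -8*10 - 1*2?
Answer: -82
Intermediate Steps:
-8*10 - 1*2 = -80 - 2 = -82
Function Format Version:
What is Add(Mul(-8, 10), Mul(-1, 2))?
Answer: -82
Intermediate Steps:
Add(Mul(-8, 10), Mul(-1, 2)) = Add(-80, -2) = -82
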